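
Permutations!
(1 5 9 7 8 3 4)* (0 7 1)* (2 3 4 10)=(0 7 8 4)(1 5 9)(2 3 10)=[7, 5, 3, 10, 0, 9, 6, 8, 4, 1, 2]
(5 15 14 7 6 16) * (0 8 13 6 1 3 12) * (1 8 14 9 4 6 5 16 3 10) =(16)(0 14 7 8 13 5 15 9 4 6 3 12)(1 10) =[14, 10, 2, 12, 6, 15, 3, 8, 13, 4, 1, 11, 0, 5, 7, 9, 16]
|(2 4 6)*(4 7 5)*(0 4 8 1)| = |(0 4 6 2 7 5 8 1)| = 8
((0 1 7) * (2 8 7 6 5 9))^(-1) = ((0 1 6 5 9 2 8 7))^(-1) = (0 7 8 2 9 5 6 1)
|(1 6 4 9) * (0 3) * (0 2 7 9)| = |(0 3 2 7 9 1 6 4)| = 8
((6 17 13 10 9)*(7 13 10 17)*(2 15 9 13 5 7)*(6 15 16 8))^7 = (2 6 8 16)(5 7)(9 15)(10 13 17)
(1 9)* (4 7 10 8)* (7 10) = (1 9)(4 10 8) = [0, 9, 2, 3, 10, 5, 6, 7, 4, 1, 8]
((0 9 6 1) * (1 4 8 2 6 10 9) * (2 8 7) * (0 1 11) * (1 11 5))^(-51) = ((0 5 1 11)(2 6 4 7)(9 10))^(-51) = (0 5 1 11)(2 6 4 7)(9 10)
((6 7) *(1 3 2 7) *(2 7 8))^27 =(1 6 7 3)(2 8)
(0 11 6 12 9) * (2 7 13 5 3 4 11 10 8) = (0 10 8 2 7 13 5 3 4 11 6 12 9) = [10, 1, 7, 4, 11, 3, 12, 13, 2, 0, 8, 6, 9, 5]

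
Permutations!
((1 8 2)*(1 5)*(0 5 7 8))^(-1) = ((0 5 1)(2 7 8))^(-1) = (0 1 5)(2 8 7)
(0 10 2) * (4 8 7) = (0 10 2)(4 8 7) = [10, 1, 0, 3, 8, 5, 6, 4, 7, 9, 2]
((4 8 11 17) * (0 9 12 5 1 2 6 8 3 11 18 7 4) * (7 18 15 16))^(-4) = (18)(0 4 8 5 17 7 6 12 11 16 2 9 3 15 1)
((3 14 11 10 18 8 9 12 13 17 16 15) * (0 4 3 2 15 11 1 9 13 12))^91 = (18)(0 4 3 14 1 9)(2 15)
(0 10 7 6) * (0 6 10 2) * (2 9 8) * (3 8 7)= (0 9 7 10 3 8 2)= [9, 1, 0, 8, 4, 5, 6, 10, 2, 7, 3]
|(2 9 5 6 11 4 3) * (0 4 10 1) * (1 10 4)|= |(0 1)(2 9 5 6 11 4 3)|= 14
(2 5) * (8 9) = (2 5)(8 9) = [0, 1, 5, 3, 4, 2, 6, 7, 9, 8]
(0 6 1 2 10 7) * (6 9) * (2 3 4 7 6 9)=(0 2 10 6 1 3 4 7)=[2, 3, 10, 4, 7, 5, 1, 0, 8, 9, 6]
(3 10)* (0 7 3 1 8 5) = (0 7 3 10 1 8 5) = [7, 8, 2, 10, 4, 0, 6, 3, 5, 9, 1]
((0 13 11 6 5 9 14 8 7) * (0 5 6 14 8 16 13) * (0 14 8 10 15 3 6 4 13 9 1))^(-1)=(0 1 5 7 8 11 13 4 6 3 15 10 9 16 14)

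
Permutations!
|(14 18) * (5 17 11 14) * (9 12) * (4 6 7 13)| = |(4 6 7 13)(5 17 11 14 18)(9 12)| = 20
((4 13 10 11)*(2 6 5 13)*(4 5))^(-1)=(2 4 6)(5 11 10 13)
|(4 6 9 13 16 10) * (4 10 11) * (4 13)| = 3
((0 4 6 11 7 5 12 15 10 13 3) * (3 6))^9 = ((0 4 3)(5 12 15 10 13 6 11 7))^9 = (5 12 15 10 13 6 11 7)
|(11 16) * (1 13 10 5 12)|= |(1 13 10 5 12)(11 16)|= 10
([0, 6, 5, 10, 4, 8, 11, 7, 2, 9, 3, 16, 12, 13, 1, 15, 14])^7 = [0, 11, 5, 10, 4, 8, 16, 7, 2, 9, 3, 14, 12, 13, 6, 15, 1]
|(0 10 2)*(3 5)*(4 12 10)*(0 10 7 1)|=|(0 4 12 7 1)(2 10)(3 5)|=10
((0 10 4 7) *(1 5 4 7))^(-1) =(0 7 10)(1 4 5)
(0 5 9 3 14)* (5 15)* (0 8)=(0 15 5 9 3 14 8)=[15, 1, 2, 14, 4, 9, 6, 7, 0, 3, 10, 11, 12, 13, 8, 5]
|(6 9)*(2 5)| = |(2 5)(6 9)| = 2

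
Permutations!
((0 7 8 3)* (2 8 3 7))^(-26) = ((0 2 8 7 3))^(-26) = (0 3 7 8 2)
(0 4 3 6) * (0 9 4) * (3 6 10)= (3 10)(4 6 9)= [0, 1, 2, 10, 6, 5, 9, 7, 8, 4, 3]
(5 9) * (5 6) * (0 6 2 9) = (0 6 5)(2 9) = [6, 1, 9, 3, 4, 0, 5, 7, 8, 2]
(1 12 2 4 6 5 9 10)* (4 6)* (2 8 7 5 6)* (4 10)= (1 12 8 7 5 9 4 10)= [0, 12, 2, 3, 10, 9, 6, 5, 7, 4, 1, 11, 8]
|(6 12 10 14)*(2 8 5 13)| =4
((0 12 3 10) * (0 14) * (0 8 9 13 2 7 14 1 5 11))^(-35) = (2 7 14 8 9 13)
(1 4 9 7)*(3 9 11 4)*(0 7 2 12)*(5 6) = [7, 3, 12, 9, 11, 6, 5, 1, 8, 2, 10, 4, 0] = (0 7 1 3 9 2 12)(4 11)(5 6)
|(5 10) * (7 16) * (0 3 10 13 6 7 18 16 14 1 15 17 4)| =12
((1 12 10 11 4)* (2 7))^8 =(1 11 12 4 10)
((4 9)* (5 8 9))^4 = (9)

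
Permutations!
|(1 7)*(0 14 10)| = 6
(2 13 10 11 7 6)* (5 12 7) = [0, 1, 13, 3, 4, 12, 2, 6, 8, 9, 11, 5, 7, 10] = (2 13 10 11 5 12 7 6)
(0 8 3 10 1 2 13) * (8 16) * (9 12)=(0 16 8 3 10 1 2 13)(9 12)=[16, 2, 13, 10, 4, 5, 6, 7, 3, 12, 1, 11, 9, 0, 14, 15, 8]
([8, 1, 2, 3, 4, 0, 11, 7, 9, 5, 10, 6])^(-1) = (0 5 9 8)(6 11)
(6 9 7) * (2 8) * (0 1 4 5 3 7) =(0 1 4 5 3 7 6 9)(2 8) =[1, 4, 8, 7, 5, 3, 9, 6, 2, 0]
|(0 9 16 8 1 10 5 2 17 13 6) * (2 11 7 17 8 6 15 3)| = |(0 9 16 6)(1 10 5 11 7 17 13 15 3 2 8)| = 44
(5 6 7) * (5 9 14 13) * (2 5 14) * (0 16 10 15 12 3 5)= (0 16 10 15 12 3 5 6 7 9 2)(13 14)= [16, 1, 0, 5, 4, 6, 7, 9, 8, 2, 15, 11, 3, 14, 13, 12, 10]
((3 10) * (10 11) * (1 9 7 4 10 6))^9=(1 9 7 4 10 3 11 6)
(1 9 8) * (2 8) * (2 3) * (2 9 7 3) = (1 7 3 9 2 8) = [0, 7, 8, 9, 4, 5, 6, 3, 1, 2]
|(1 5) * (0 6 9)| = 6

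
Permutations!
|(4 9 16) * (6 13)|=6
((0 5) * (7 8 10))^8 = (7 10 8)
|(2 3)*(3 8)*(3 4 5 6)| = 6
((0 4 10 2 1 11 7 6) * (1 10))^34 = ((0 4 1 11 7 6)(2 10))^34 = (0 7 1)(4 6 11)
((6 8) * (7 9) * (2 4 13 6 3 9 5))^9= (13)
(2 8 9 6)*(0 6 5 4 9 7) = [6, 1, 8, 3, 9, 4, 2, 0, 7, 5] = (0 6 2 8 7)(4 9 5)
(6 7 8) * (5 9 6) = [0, 1, 2, 3, 4, 9, 7, 8, 5, 6] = (5 9 6 7 8)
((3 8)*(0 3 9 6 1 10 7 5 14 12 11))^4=(0 6 5)(1 14 3)(7 11 9)(8 10 12)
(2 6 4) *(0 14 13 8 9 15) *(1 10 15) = (0 14 13 8 9 1 10 15)(2 6 4) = [14, 10, 6, 3, 2, 5, 4, 7, 9, 1, 15, 11, 12, 8, 13, 0]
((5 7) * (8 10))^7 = ((5 7)(8 10))^7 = (5 7)(8 10)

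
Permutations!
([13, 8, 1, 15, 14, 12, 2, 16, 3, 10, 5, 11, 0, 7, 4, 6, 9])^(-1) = [12, 2, 6, 8, 14, 10, 15, 13, 1, 16, 9, 11, 5, 0, 4, 3, 7]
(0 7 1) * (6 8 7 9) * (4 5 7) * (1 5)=(0 9 6 8 4 1)(5 7)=[9, 0, 2, 3, 1, 7, 8, 5, 4, 6]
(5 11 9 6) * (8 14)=(5 11 9 6)(8 14)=[0, 1, 2, 3, 4, 11, 5, 7, 14, 6, 10, 9, 12, 13, 8]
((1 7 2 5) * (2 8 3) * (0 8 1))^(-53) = (0 3 5 8 2)(1 7)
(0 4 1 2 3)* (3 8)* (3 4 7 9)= (0 7 9 3)(1 2 8 4)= [7, 2, 8, 0, 1, 5, 6, 9, 4, 3]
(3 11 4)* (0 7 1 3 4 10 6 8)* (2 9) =(0 7 1 3 11 10 6 8)(2 9) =[7, 3, 9, 11, 4, 5, 8, 1, 0, 2, 6, 10]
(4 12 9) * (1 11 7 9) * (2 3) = (1 11 7 9 4 12)(2 3) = [0, 11, 3, 2, 12, 5, 6, 9, 8, 4, 10, 7, 1]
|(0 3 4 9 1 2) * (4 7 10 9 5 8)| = 21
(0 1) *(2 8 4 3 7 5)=(0 1)(2 8 4 3 7 5)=[1, 0, 8, 7, 3, 2, 6, 5, 4]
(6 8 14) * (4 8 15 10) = [0, 1, 2, 3, 8, 5, 15, 7, 14, 9, 4, 11, 12, 13, 6, 10] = (4 8 14 6 15 10)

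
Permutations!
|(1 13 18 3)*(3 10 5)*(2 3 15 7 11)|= 10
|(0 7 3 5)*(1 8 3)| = 6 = |(0 7 1 8 3 5)|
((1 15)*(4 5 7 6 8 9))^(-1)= ((1 15)(4 5 7 6 8 9))^(-1)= (1 15)(4 9 8 6 7 5)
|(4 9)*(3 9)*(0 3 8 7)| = |(0 3 9 4 8 7)| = 6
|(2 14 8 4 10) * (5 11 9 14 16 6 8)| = 12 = |(2 16 6 8 4 10)(5 11 9 14)|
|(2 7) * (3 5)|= 2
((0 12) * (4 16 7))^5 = (0 12)(4 7 16)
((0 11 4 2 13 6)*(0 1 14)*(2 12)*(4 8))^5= (0 2)(1 4)(6 8)(11 13)(12 14)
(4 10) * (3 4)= (3 4 10)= [0, 1, 2, 4, 10, 5, 6, 7, 8, 9, 3]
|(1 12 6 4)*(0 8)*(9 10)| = 4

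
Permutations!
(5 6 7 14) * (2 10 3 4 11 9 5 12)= (2 10 3 4 11 9 5 6 7 14 12)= [0, 1, 10, 4, 11, 6, 7, 14, 8, 5, 3, 9, 2, 13, 12]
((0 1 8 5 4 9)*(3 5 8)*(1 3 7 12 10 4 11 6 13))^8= ((0 3 5 11 6 13 1 7 12 10 4 9))^8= (0 12 6)(1 5 4)(3 10 13)(7 11 9)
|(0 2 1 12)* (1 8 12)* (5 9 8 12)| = 3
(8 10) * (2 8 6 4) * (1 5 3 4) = (1 5 3 4 2 8 10 6) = [0, 5, 8, 4, 2, 3, 1, 7, 10, 9, 6]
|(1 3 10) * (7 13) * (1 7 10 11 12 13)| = 7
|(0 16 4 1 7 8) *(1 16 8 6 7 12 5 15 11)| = 10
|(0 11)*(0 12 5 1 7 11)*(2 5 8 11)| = 12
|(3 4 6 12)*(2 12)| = |(2 12 3 4 6)| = 5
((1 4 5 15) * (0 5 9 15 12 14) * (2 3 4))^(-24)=(15)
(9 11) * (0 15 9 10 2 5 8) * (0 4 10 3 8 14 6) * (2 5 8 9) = (0 15 2 8 4 10 5 14 6)(3 9 11) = [15, 1, 8, 9, 10, 14, 0, 7, 4, 11, 5, 3, 12, 13, 6, 2]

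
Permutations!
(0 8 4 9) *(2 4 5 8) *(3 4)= (0 2 3 4 9)(5 8)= [2, 1, 3, 4, 9, 8, 6, 7, 5, 0]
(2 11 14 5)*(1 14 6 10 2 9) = (1 14 5 9)(2 11 6 10) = [0, 14, 11, 3, 4, 9, 10, 7, 8, 1, 2, 6, 12, 13, 5]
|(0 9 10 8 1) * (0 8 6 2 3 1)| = 8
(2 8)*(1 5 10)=(1 5 10)(2 8)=[0, 5, 8, 3, 4, 10, 6, 7, 2, 9, 1]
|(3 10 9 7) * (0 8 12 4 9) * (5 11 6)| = |(0 8 12 4 9 7 3 10)(5 11 6)| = 24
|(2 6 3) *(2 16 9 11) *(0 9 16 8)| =7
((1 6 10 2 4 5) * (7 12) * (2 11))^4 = ((1 6 10 11 2 4 5)(7 12))^4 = (12)(1 2 6 4 10 5 11)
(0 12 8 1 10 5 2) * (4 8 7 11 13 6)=(0 12 7 11 13 6 4 8 1 10 5 2)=[12, 10, 0, 3, 8, 2, 4, 11, 1, 9, 5, 13, 7, 6]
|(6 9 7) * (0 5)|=6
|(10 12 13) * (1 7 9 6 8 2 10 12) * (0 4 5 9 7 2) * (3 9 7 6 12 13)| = |(13)(0 4 5 7 6 8)(1 2 10)(3 9 12)| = 6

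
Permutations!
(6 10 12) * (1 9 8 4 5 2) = [0, 9, 1, 3, 5, 2, 10, 7, 4, 8, 12, 11, 6] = (1 9 8 4 5 2)(6 10 12)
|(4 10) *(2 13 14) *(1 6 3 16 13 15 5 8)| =10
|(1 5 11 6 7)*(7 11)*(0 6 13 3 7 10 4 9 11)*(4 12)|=10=|(0 6)(1 5 10 12 4 9 11 13 3 7)|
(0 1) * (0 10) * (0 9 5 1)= [0, 10, 2, 3, 4, 1, 6, 7, 8, 5, 9]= (1 10 9 5)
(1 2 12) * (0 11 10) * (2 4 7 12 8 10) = (0 11 2 8 10)(1 4 7 12) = [11, 4, 8, 3, 7, 5, 6, 12, 10, 9, 0, 2, 1]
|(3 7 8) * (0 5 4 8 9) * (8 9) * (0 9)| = |(9)(0 5 4)(3 7 8)| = 3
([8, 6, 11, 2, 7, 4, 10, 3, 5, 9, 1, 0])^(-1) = [11, 10, 3, 7, 5, 8, 1, 4, 0, 9, 6, 2]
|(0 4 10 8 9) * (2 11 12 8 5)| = 9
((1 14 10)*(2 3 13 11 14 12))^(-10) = (1 14 13 2)(3 12 10 11)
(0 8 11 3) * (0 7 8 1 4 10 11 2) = (0 1 4 10 11 3 7 8 2) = [1, 4, 0, 7, 10, 5, 6, 8, 2, 9, 11, 3]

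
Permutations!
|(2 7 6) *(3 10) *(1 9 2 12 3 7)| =|(1 9 2)(3 10 7 6 12)| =15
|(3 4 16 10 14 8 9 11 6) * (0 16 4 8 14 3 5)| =9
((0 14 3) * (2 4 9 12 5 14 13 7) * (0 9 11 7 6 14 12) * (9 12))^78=(0 5 3 6)(2 11)(4 7)(9 12 14 13)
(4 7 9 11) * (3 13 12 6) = (3 13 12 6)(4 7 9 11) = [0, 1, 2, 13, 7, 5, 3, 9, 8, 11, 10, 4, 6, 12]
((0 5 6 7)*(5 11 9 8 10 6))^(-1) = ((0 11 9 8 10 6 7))^(-1) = (0 7 6 10 8 9 11)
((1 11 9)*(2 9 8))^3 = (1 2 11 9 8)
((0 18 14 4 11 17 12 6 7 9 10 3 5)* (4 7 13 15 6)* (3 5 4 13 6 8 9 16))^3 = (0 7 4 12 8 5 14 3 17 15 10 18 16 11 13 9) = ((0 18 14 7 16 3 4 11 17 12 13 15 8 9 10 5))^3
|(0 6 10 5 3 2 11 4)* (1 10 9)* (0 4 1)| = |(0 6 9)(1 10 5 3 2 11)| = 6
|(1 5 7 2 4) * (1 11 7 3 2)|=7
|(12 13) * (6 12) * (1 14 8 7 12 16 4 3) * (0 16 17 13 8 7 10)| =|(0 16 4 3 1 14 7 12 8 10)(6 17 13)| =30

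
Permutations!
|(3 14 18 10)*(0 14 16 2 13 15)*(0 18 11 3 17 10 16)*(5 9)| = 20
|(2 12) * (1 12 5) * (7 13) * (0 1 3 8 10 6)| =18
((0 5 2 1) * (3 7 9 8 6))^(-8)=(3 9 6 7 8)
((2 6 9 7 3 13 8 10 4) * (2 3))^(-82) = ((2 6 9 7)(3 13 8 10 4))^(-82) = (2 9)(3 10 13 4 8)(6 7)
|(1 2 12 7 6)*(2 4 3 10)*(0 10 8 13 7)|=28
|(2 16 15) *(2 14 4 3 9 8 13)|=9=|(2 16 15 14 4 3 9 8 13)|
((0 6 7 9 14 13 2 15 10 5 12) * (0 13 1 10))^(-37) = ((0 6 7 9 14 1 10 5 12 13 2 15))^(-37) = (0 15 2 13 12 5 10 1 14 9 7 6)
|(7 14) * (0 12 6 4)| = 4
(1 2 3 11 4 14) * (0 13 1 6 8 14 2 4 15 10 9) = [13, 4, 3, 11, 2, 5, 8, 7, 14, 0, 9, 15, 12, 1, 6, 10] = (0 13 1 4 2 3 11 15 10 9)(6 8 14)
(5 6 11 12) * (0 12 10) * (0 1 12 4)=[4, 12, 2, 3, 0, 6, 11, 7, 8, 9, 1, 10, 5]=(0 4)(1 12 5 6 11 10)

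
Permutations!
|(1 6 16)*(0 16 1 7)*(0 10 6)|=6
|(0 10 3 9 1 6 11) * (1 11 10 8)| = 8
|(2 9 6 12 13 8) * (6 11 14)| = |(2 9 11 14 6 12 13 8)| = 8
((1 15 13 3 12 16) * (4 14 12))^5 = (1 14 13 16 4 15 12 3) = ((1 15 13 3 4 14 12 16))^5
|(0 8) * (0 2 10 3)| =5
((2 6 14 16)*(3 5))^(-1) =(2 16 14 6)(3 5)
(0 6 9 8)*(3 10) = (0 6 9 8)(3 10) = [6, 1, 2, 10, 4, 5, 9, 7, 0, 8, 3]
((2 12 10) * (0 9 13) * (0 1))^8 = ((0 9 13 1)(2 12 10))^8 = (13)(2 10 12)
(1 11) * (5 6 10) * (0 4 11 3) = (0 4 11 1 3)(5 6 10) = [4, 3, 2, 0, 11, 6, 10, 7, 8, 9, 5, 1]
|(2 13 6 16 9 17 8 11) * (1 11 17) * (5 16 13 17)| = 8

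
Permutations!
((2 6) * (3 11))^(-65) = ((2 6)(3 11))^(-65) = (2 6)(3 11)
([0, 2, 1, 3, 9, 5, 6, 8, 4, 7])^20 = (9)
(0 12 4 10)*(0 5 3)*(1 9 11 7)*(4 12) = (12)(0 4 10 5 3)(1 9 11 7) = [4, 9, 2, 0, 10, 3, 6, 1, 8, 11, 5, 7, 12]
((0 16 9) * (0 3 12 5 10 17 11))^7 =(0 17 5 3 16 11 10 12 9)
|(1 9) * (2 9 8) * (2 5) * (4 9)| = |(1 8 5 2 4 9)| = 6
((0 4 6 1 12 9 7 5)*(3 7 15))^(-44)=((0 4 6 1 12 9 15 3 7 5))^(-44)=(0 15 6 7 12)(1 5 9 4 3)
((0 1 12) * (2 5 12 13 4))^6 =((0 1 13 4 2 5 12))^6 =(0 12 5 2 4 13 1)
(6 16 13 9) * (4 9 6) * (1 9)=(1 9 4)(6 16 13)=[0, 9, 2, 3, 1, 5, 16, 7, 8, 4, 10, 11, 12, 6, 14, 15, 13]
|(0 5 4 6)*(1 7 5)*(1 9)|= |(0 9 1 7 5 4 6)|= 7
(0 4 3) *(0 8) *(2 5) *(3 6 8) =[4, 1, 5, 3, 6, 2, 8, 7, 0] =(0 4 6 8)(2 5)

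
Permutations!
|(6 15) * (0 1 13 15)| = 5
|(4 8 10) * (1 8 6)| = |(1 8 10 4 6)| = 5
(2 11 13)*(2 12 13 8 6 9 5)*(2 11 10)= (2 10)(5 11 8 6 9)(12 13)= [0, 1, 10, 3, 4, 11, 9, 7, 6, 5, 2, 8, 13, 12]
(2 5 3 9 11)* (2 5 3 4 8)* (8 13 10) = (2 3 9 11 5 4 13 10 8) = [0, 1, 3, 9, 13, 4, 6, 7, 2, 11, 8, 5, 12, 10]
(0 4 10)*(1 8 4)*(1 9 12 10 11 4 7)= (0 9 12 10)(1 8 7)(4 11)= [9, 8, 2, 3, 11, 5, 6, 1, 7, 12, 0, 4, 10]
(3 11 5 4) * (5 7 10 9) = (3 11 7 10 9 5 4) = [0, 1, 2, 11, 3, 4, 6, 10, 8, 5, 9, 7]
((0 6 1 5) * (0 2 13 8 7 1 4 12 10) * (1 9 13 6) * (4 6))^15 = (0 1 5 2 4 12 10)(7 8 13 9)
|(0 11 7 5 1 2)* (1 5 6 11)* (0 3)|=12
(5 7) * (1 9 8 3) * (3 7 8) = [0, 9, 2, 1, 4, 8, 6, 5, 7, 3] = (1 9 3)(5 8 7)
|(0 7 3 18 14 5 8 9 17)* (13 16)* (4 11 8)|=22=|(0 7 3 18 14 5 4 11 8 9 17)(13 16)|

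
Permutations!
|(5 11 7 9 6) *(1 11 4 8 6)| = |(1 11 7 9)(4 8 6 5)| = 4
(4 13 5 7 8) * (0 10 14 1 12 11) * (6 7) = (0 10 14 1 12 11)(4 13 5 6 7 8) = [10, 12, 2, 3, 13, 6, 7, 8, 4, 9, 14, 0, 11, 5, 1]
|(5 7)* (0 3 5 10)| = 5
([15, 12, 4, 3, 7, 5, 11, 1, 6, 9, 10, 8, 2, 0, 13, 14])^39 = (0 13 14 15)(1 7 4 2 12)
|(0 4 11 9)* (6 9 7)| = 6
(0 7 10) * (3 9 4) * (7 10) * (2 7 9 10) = [2, 1, 7, 10, 3, 5, 6, 9, 8, 4, 0] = (0 2 7 9 4 3 10)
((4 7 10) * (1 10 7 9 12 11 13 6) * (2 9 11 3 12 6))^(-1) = ((1 10 4 11 13 2 9 6)(3 12))^(-1) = (1 6 9 2 13 11 4 10)(3 12)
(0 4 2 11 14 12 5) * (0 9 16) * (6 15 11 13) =[4, 1, 13, 3, 2, 9, 15, 7, 8, 16, 10, 14, 5, 6, 12, 11, 0] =(0 4 2 13 6 15 11 14 12 5 9 16)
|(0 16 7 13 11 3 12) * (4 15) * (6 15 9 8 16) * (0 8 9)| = |(0 6 15 4)(3 12 8 16 7 13 11)| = 28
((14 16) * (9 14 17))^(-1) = ((9 14 16 17))^(-1) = (9 17 16 14)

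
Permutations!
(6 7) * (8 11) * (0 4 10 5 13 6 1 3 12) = (0 4 10 5 13 6 7 1 3 12)(8 11) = [4, 3, 2, 12, 10, 13, 7, 1, 11, 9, 5, 8, 0, 6]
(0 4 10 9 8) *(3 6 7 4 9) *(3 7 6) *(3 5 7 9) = [3, 1, 2, 5, 10, 7, 6, 4, 0, 8, 9] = (0 3 5 7 4 10 9 8)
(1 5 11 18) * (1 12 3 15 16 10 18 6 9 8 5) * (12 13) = (3 15 16 10 18 13 12)(5 11 6 9 8) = [0, 1, 2, 15, 4, 11, 9, 7, 5, 8, 18, 6, 3, 12, 14, 16, 10, 17, 13]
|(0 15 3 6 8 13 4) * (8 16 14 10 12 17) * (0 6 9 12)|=|(0 15 3 9 12 17 8 13 4 6 16 14 10)|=13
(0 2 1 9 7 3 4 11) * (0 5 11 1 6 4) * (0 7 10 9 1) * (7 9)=(0 2 6 4)(3 9 10 7)(5 11)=[2, 1, 6, 9, 0, 11, 4, 3, 8, 10, 7, 5]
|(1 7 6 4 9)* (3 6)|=|(1 7 3 6 4 9)|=6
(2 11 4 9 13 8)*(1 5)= (1 5)(2 11 4 9 13 8)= [0, 5, 11, 3, 9, 1, 6, 7, 2, 13, 10, 4, 12, 8]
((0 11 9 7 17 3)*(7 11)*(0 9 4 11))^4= (0 9 3 17 7)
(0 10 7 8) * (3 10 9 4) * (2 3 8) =[9, 1, 3, 10, 8, 5, 6, 2, 0, 4, 7] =(0 9 4 8)(2 3 10 7)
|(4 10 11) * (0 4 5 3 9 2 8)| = |(0 4 10 11 5 3 9 2 8)| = 9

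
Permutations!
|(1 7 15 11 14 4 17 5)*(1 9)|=|(1 7 15 11 14 4 17 5 9)|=9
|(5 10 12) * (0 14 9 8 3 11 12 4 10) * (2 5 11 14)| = |(0 2 5)(3 14 9 8)(4 10)(11 12)| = 12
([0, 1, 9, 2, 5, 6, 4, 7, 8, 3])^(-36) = (9)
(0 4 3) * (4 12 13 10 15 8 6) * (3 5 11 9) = (0 12 13 10 15 8 6 4 5 11 9 3) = [12, 1, 2, 0, 5, 11, 4, 7, 6, 3, 15, 9, 13, 10, 14, 8]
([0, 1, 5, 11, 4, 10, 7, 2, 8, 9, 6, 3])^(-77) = (2 6 5 7 10)(3 11)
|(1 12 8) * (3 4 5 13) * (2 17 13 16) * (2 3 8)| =|(1 12 2 17 13 8)(3 4 5 16)| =12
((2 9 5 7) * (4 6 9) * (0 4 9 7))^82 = (0 9 7 4 5 2 6)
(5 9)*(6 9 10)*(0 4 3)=(0 4 3)(5 10 6 9)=[4, 1, 2, 0, 3, 10, 9, 7, 8, 5, 6]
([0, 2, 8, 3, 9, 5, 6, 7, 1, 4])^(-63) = [0, 1, 2, 3, 9, 5, 6, 7, 8, 4]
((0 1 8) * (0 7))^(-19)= ((0 1 8 7))^(-19)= (0 1 8 7)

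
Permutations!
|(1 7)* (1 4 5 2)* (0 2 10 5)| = 10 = |(0 2 1 7 4)(5 10)|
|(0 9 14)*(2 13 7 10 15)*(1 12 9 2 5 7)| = |(0 2 13 1 12 9 14)(5 7 10 15)| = 28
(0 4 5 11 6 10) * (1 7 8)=[4, 7, 2, 3, 5, 11, 10, 8, 1, 9, 0, 6]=(0 4 5 11 6 10)(1 7 8)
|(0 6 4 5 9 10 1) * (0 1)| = |(0 6 4 5 9 10)| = 6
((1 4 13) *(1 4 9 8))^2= ((1 9 8)(4 13))^2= (13)(1 8 9)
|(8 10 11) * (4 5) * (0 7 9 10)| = |(0 7 9 10 11 8)(4 5)| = 6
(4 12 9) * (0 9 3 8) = (0 9 4 12 3 8) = [9, 1, 2, 8, 12, 5, 6, 7, 0, 4, 10, 11, 3]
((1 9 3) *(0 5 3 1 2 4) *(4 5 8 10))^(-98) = ((0 8 10 4)(1 9)(2 5 3))^(-98) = (0 10)(2 5 3)(4 8)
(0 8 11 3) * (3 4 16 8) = (0 3)(4 16 8 11) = [3, 1, 2, 0, 16, 5, 6, 7, 11, 9, 10, 4, 12, 13, 14, 15, 8]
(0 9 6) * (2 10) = (0 9 6)(2 10) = [9, 1, 10, 3, 4, 5, 0, 7, 8, 6, 2]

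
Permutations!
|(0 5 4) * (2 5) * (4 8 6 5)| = |(0 2 4)(5 8 6)| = 3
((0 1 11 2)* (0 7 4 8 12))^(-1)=((0 1 11 2 7 4 8 12))^(-1)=(0 12 8 4 7 2 11 1)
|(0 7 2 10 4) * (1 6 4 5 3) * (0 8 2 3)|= 10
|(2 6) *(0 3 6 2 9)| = 4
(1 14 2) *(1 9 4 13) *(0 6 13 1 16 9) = [6, 14, 0, 3, 1, 5, 13, 7, 8, 4, 10, 11, 12, 16, 2, 15, 9] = (0 6 13 16 9 4 1 14 2)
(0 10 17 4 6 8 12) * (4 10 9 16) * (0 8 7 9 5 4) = [5, 1, 2, 3, 6, 4, 7, 9, 12, 16, 17, 11, 8, 13, 14, 15, 0, 10] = (0 5 4 6 7 9 16)(8 12)(10 17)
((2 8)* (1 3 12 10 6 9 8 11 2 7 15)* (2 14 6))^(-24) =((1 3 12 10 2 11 14 6 9 8 7 15))^(-24) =(15)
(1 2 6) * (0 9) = (0 9)(1 2 6) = [9, 2, 6, 3, 4, 5, 1, 7, 8, 0]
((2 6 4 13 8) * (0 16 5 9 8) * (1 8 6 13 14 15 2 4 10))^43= ((0 16 5 9 6 10 1 8 4 14 15 2 13))^43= (0 6 4 13 9 8 2 5 1 15 16 10 14)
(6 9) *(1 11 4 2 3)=(1 11 4 2 3)(6 9)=[0, 11, 3, 1, 2, 5, 9, 7, 8, 6, 10, 4]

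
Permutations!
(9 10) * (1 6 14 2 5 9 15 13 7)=(1 6 14 2 5 9 10 15 13 7)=[0, 6, 5, 3, 4, 9, 14, 1, 8, 10, 15, 11, 12, 7, 2, 13]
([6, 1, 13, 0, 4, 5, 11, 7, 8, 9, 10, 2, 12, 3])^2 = (0 11 13)(2 3 6)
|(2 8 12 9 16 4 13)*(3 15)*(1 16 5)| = 18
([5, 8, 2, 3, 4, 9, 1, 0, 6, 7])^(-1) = (0 7 9 5)(1 6 8)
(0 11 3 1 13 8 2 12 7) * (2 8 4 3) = (0 11 2 12 7)(1 13 4 3) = [11, 13, 12, 1, 3, 5, 6, 0, 8, 9, 10, 2, 7, 4]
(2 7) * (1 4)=(1 4)(2 7)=[0, 4, 7, 3, 1, 5, 6, 2]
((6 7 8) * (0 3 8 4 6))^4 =((0 3 8)(4 6 7))^4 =(0 3 8)(4 6 7)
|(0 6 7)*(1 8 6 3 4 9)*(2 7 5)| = |(0 3 4 9 1 8 6 5 2 7)| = 10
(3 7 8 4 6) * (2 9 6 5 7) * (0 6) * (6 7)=(0 7 8 4 5 6 3 2 9)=[7, 1, 9, 2, 5, 6, 3, 8, 4, 0]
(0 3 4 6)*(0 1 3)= (1 3 4 6)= [0, 3, 2, 4, 6, 5, 1]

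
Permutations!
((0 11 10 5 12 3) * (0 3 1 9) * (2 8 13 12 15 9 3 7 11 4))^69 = ((0 4 2 8 13 12 1 3 7 11 10 5 15 9))^69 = (0 9 15 5 10 11 7 3 1 12 13 8 2 4)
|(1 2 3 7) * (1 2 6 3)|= 5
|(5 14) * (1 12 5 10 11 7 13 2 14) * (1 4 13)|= |(1 12 5 4 13 2 14 10 11 7)|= 10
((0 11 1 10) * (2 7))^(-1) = (0 10 1 11)(2 7) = ((0 11 1 10)(2 7))^(-1)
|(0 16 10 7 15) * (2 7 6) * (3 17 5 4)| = |(0 16 10 6 2 7 15)(3 17 5 4)| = 28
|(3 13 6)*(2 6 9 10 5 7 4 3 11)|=|(2 6 11)(3 13 9 10 5 7 4)|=21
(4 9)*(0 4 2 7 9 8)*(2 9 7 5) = (9)(0 4 8)(2 5) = [4, 1, 5, 3, 8, 2, 6, 7, 0, 9]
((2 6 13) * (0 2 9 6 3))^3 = (13)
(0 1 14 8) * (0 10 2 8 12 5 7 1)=(1 14 12 5 7)(2 8 10)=[0, 14, 8, 3, 4, 7, 6, 1, 10, 9, 2, 11, 5, 13, 12]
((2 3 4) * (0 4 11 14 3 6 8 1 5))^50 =((0 4 2 6 8 1 5)(3 11 14))^50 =(0 4 2 6 8 1 5)(3 14 11)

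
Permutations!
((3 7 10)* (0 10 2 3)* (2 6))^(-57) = (0 10)(2 6 7 3)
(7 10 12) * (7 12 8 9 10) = [0, 1, 2, 3, 4, 5, 6, 7, 9, 10, 8, 11, 12] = (12)(8 9 10)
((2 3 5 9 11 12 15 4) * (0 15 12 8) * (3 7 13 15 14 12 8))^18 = ((0 14 12 8)(2 7 13 15 4)(3 5 9 11))^18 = (0 12)(2 15 7 4 13)(3 9)(5 11)(8 14)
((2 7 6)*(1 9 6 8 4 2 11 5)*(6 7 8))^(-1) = (1 5 11 6 7 9)(2 4 8) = ((1 9 7 6 11 5)(2 8 4))^(-1)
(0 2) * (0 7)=(0 2 7)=[2, 1, 7, 3, 4, 5, 6, 0]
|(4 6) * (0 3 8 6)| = 5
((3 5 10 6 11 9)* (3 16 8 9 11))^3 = (16)(3 6 10 5)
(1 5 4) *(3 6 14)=(1 5 4)(3 6 14)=[0, 5, 2, 6, 1, 4, 14, 7, 8, 9, 10, 11, 12, 13, 3]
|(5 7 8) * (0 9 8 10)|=6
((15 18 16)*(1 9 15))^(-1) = ((1 9 15 18 16))^(-1) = (1 16 18 15 9)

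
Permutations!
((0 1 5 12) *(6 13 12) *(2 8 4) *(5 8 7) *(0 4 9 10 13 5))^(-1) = ((0 1 8 9 10 13 12 4 2 7)(5 6))^(-1) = (0 7 2 4 12 13 10 9 8 1)(5 6)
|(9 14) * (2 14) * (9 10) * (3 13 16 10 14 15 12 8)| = 9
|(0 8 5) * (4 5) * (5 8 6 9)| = 4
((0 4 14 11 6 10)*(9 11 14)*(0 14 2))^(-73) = (0 2 14 10 6 11 9 4)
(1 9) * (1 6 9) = (6 9) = [0, 1, 2, 3, 4, 5, 9, 7, 8, 6]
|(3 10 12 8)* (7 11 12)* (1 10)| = |(1 10 7 11 12 8 3)| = 7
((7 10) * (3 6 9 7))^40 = ((3 6 9 7 10))^40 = (10)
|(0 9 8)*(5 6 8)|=5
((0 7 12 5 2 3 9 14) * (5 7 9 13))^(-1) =(0 14 9)(2 5 13 3)(7 12) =((0 9 14)(2 3 13 5)(7 12))^(-1)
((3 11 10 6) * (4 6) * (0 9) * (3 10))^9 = (0 9)(3 11)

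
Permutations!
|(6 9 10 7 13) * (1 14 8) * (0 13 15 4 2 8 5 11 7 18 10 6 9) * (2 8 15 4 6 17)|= |(0 13 9 17 2 15 6)(1 14 5 11 7 4 8)(10 18)|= 14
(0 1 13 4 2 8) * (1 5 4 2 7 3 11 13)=(0 5 4 7 3 11 13 2 8)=[5, 1, 8, 11, 7, 4, 6, 3, 0, 9, 10, 13, 12, 2]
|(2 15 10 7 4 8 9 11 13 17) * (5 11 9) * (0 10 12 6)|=|(0 10 7 4 8 5 11 13 17 2 15 12 6)|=13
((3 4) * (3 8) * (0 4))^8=(8)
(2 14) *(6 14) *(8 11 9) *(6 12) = (2 12 6 14)(8 11 9) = [0, 1, 12, 3, 4, 5, 14, 7, 11, 8, 10, 9, 6, 13, 2]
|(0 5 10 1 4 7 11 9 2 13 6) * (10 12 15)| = 13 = |(0 5 12 15 10 1 4 7 11 9 2 13 6)|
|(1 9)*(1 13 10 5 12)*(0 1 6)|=8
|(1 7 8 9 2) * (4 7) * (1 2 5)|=6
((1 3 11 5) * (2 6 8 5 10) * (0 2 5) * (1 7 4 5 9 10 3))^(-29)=((0 2 6 8)(3 11)(4 5 7)(9 10))^(-29)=(0 8 6 2)(3 11)(4 5 7)(9 10)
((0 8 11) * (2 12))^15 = (2 12)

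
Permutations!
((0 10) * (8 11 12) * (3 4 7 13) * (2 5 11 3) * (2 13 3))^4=(13)(2 8 12 11 5)(3 4 7)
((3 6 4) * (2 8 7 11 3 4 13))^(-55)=(2 8 7 11 3 6 13)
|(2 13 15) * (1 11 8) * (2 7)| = 12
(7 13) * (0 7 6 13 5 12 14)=(0 7 5 12 14)(6 13)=[7, 1, 2, 3, 4, 12, 13, 5, 8, 9, 10, 11, 14, 6, 0]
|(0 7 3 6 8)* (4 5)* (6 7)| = 6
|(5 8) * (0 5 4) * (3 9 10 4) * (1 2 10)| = 9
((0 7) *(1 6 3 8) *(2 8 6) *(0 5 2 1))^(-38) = (0 5 8 7 2)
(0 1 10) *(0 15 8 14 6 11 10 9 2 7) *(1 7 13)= (0 7)(1 9 2 13)(6 11 10 15 8 14)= [7, 9, 13, 3, 4, 5, 11, 0, 14, 2, 15, 10, 12, 1, 6, 8]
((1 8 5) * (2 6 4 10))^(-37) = ((1 8 5)(2 6 4 10))^(-37) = (1 5 8)(2 10 4 6)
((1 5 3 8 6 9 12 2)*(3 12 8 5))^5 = ((1 3 5 12 2)(6 9 8))^5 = (12)(6 8 9)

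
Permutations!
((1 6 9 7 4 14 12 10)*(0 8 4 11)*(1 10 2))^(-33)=(14)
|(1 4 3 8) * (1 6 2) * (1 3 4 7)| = |(1 7)(2 3 8 6)| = 4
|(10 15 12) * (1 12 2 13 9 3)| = 8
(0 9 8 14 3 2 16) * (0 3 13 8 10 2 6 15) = [9, 1, 16, 6, 4, 5, 15, 7, 14, 10, 2, 11, 12, 8, 13, 0, 3] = (0 9 10 2 16 3 6 15)(8 14 13)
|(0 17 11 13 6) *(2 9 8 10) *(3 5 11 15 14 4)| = |(0 17 15 14 4 3 5 11 13 6)(2 9 8 10)| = 20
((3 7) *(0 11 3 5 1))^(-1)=(0 1 5 7 3 11)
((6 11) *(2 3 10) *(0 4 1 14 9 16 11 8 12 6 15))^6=(0 11 9 1)(4 15 16 14)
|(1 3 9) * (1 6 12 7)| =6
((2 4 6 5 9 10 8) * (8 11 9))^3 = (11)(2 5 4 8 6)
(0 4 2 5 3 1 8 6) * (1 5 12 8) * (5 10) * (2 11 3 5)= (0 4 11 3 10 2 12 8 6)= [4, 1, 12, 10, 11, 5, 0, 7, 6, 9, 2, 3, 8]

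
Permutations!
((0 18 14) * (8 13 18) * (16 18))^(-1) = ((0 8 13 16 18 14))^(-1) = (0 14 18 16 13 8)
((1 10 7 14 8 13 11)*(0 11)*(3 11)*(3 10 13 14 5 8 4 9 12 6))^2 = ((0 10 7 5 8 14 4 9 12 6 3 11 1 13))^2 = (0 7 8 4 12 3 1)(5 14 9 6 11 13 10)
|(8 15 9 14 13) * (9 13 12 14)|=|(8 15 13)(12 14)|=6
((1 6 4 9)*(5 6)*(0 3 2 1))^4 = ((0 3 2 1 5 6 4 9))^4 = (0 5)(1 9)(2 4)(3 6)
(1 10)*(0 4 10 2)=(0 4 10 1 2)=[4, 2, 0, 3, 10, 5, 6, 7, 8, 9, 1]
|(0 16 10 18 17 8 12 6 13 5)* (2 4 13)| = |(0 16 10 18 17 8 12 6 2 4 13 5)| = 12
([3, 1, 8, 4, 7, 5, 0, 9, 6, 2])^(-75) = [2, 1, 4, 8, 6, 5, 9, 0, 7, 3]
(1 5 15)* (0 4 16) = (0 4 16)(1 5 15) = [4, 5, 2, 3, 16, 15, 6, 7, 8, 9, 10, 11, 12, 13, 14, 1, 0]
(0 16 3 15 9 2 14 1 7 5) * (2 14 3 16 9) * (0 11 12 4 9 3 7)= (16)(0 3 15 2 7 5 11 12 4 9 14 1)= [3, 0, 7, 15, 9, 11, 6, 5, 8, 14, 10, 12, 4, 13, 1, 2, 16]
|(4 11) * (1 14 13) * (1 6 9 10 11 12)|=|(1 14 13 6 9 10 11 4 12)|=9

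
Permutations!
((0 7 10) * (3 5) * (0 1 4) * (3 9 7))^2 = ((0 3 5 9 7 10 1 4))^2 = (0 5 7 1)(3 9 10 4)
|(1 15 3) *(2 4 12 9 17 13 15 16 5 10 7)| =13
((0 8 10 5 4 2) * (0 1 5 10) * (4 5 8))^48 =((10)(0 4 2 1 8))^48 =(10)(0 1 4 8 2)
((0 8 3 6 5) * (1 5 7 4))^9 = (0 8 3 6 7 4 1 5)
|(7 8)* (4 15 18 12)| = 4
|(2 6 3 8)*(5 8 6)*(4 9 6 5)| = |(2 4 9 6 3 5 8)| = 7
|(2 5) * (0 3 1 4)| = 4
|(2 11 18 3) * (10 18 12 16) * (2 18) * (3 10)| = |(2 11 12 16 3 18 10)| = 7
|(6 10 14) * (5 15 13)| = 3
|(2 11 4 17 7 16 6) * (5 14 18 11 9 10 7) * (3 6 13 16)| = 6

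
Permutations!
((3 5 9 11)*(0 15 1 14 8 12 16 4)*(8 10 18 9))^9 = ((0 15 1 14 10 18 9 11 3 5 8 12 16 4))^9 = (0 5 10 4 3 14 16 11 1 12 9 15 8 18)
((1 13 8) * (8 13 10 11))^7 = ((13)(1 10 11 8))^7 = (13)(1 8 11 10)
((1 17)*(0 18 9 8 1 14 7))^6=(0 14 1 9)(7 17 8 18)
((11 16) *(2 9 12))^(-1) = (2 12 9)(11 16)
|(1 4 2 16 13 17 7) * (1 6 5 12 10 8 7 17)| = |(17)(1 4 2 16 13)(5 12 10 8 7 6)| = 30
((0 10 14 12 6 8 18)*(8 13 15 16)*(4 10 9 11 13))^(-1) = ((0 9 11 13 15 16 8 18)(4 10 14 12 6))^(-1) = (0 18 8 16 15 13 11 9)(4 6 12 14 10)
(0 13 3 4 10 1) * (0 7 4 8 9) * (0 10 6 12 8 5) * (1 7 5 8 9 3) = (0 13 1 5)(3 8)(4 6 12 9 10 7) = [13, 5, 2, 8, 6, 0, 12, 4, 3, 10, 7, 11, 9, 1]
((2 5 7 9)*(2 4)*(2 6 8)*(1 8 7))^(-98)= (1 2)(4 7)(5 8)(6 9)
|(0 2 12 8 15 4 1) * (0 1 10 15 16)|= 15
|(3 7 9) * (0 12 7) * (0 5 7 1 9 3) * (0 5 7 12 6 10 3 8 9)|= |(0 6 10 3 7 8 9 5 12 1)|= 10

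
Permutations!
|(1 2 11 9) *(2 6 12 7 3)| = 8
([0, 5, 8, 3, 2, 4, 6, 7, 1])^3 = [0, 2, 5, 3, 1, 8, 6, 7, 4]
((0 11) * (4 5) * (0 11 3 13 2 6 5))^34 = (0 4 5 6 2 13 3)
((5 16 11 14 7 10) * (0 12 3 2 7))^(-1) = ((0 12 3 2 7 10 5 16 11 14))^(-1) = (0 14 11 16 5 10 7 2 3 12)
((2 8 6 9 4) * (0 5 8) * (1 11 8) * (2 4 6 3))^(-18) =(0 11 2 1 3 5 8)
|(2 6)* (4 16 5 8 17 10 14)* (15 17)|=|(2 6)(4 16 5 8 15 17 10 14)|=8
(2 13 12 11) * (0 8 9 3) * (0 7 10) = [8, 1, 13, 7, 4, 5, 6, 10, 9, 3, 0, 2, 11, 12] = (0 8 9 3 7 10)(2 13 12 11)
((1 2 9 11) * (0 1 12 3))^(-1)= (0 3 12 11 9 2 1)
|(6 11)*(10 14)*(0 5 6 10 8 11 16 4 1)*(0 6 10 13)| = 28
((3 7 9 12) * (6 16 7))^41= ((3 6 16 7 9 12))^41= (3 12 9 7 16 6)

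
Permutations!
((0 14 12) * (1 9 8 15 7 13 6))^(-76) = (0 12 14)(1 9 8 15 7 13 6)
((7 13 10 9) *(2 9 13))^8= ((2 9 7)(10 13))^8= (13)(2 7 9)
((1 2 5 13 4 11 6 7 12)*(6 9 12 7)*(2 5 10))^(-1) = ((1 5 13 4 11 9 12)(2 10))^(-1) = (1 12 9 11 4 13 5)(2 10)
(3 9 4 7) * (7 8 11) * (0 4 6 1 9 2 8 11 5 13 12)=(0 4 11 7 3 2 8 5 13 12)(1 9 6)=[4, 9, 8, 2, 11, 13, 1, 3, 5, 6, 10, 7, 0, 12]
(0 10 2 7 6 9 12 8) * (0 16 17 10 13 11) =(0 13 11)(2 7 6 9 12 8 16 17 10) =[13, 1, 7, 3, 4, 5, 9, 6, 16, 12, 2, 0, 8, 11, 14, 15, 17, 10]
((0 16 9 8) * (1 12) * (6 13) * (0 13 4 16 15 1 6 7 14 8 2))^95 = (0 4 15 16 1 9 12 2 6)(7 13 8 14)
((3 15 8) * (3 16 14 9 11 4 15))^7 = ((4 15 8 16 14 9 11))^7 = (16)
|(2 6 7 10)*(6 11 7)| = |(2 11 7 10)| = 4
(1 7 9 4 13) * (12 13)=(1 7 9 4 12 13)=[0, 7, 2, 3, 12, 5, 6, 9, 8, 4, 10, 11, 13, 1]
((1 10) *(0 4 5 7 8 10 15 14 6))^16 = (0 1 5 14 8)(4 15 7 6 10)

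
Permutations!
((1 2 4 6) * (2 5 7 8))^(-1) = (1 6 4 2 8 7 5)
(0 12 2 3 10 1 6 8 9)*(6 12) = (0 6 8 9)(1 12 2 3 10) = [6, 12, 3, 10, 4, 5, 8, 7, 9, 0, 1, 11, 2]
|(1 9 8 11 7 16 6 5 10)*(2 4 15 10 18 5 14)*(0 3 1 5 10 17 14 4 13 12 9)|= 39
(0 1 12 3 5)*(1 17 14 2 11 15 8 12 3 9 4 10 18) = (0 17 14 2 11 15 8 12 9 4 10 18 1 3 5) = [17, 3, 11, 5, 10, 0, 6, 7, 12, 4, 18, 15, 9, 13, 2, 8, 16, 14, 1]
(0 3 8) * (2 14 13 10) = [3, 1, 14, 8, 4, 5, 6, 7, 0, 9, 2, 11, 12, 10, 13] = (0 3 8)(2 14 13 10)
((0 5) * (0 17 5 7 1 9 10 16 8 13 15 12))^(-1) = (0 12 15 13 8 16 10 9 1 7)(5 17)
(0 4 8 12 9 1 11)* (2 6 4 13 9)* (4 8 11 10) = (0 13 9 1 10 4 11)(2 6 8 12) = [13, 10, 6, 3, 11, 5, 8, 7, 12, 1, 4, 0, 2, 9]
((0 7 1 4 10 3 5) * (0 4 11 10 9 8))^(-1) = ((0 7 1 11 10 3 5 4 9 8))^(-1) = (0 8 9 4 5 3 10 11 1 7)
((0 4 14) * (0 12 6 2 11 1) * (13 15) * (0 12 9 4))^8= (15)(1 2 12 11 6)(4 9 14)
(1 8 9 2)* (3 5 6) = (1 8 9 2)(3 5 6) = [0, 8, 1, 5, 4, 6, 3, 7, 9, 2]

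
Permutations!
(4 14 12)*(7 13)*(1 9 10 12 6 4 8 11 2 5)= [0, 9, 5, 3, 14, 1, 4, 13, 11, 10, 12, 2, 8, 7, 6]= (1 9 10 12 8 11 2 5)(4 14 6)(7 13)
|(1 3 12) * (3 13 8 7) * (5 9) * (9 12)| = 8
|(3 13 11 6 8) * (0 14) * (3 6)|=|(0 14)(3 13 11)(6 8)|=6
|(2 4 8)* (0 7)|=6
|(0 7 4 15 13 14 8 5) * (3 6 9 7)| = |(0 3 6 9 7 4 15 13 14 8 5)| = 11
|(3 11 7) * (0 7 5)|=5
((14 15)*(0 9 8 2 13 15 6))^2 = ((0 9 8 2 13 15 14 6))^2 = (0 8 13 14)(2 15 6 9)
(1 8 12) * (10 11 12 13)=[0, 8, 2, 3, 4, 5, 6, 7, 13, 9, 11, 12, 1, 10]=(1 8 13 10 11 12)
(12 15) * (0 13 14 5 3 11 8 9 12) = [13, 1, 2, 11, 4, 3, 6, 7, 9, 12, 10, 8, 15, 14, 5, 0] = (0 13 14 5 3 11 8 9 12 15)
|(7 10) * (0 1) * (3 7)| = |(0 1)(3 7 10)| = 6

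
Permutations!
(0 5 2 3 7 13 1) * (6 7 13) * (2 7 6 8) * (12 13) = (0 5 7 8 2 3 12 13 1) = [5, 0, 3, 12, 4, 7, 6, 8, 2, 9, 10, 11, 13, 1]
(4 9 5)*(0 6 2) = (0 6 2)(4 9 5) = [6, 1, 0, 3, 9, 4, 2, 7, 8, 5]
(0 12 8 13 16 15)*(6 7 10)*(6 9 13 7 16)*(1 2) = [12, 2, 1, 3, 4, 5, 16, 10, 7, 13, 9, 11, 8, 6, 14, 0, 15] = (0 12 8 7 10 9 13 6 16 15)(1 2)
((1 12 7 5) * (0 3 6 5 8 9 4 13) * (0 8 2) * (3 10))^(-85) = (0 1 10 12 3 7 6 2 5)(4 9 8 13)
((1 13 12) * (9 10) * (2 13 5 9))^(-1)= (1 12 13 2 10 9 5)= ((1 5 9 10 2 13 12))^(-1)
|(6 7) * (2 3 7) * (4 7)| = |(2 3 4 7 6)| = 5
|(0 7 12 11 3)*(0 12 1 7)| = 6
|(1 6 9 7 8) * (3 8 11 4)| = 8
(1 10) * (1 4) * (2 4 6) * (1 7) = (1 10 6 2 4 7) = [0, 10, 4, 3, 7, 5, 2, 1, 8, 9, 6]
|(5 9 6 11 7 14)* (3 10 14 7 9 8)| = |(3 10 14 5 8)(6 11 9)| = 15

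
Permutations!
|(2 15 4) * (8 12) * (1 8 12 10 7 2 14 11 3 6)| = 11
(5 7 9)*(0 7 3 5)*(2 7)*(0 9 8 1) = (9)(0 2 7 8 1)(3 5) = [2, 0, 7, 5, 4, 3, 6, 8, 1, 9]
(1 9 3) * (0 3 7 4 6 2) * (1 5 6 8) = (0 3 5 6 2)(1 9 7 4 8) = [3, 9, 0, 5, 8, 6, 2, 4, 1, 7]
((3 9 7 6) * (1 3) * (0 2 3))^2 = ((0 2 3 9 7 6 1))^2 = (0 3 7 1 2 9 6)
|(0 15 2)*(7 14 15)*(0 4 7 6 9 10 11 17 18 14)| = 12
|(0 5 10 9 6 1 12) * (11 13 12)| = 9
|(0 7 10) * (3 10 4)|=5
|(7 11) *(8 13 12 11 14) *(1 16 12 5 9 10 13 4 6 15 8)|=|(1 16 12 11 7 14)(4 6 15 8)(5 9 10 13)|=12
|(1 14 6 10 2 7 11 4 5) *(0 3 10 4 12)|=35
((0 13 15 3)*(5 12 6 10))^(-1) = (0 3 15 13)(5 10 6 12)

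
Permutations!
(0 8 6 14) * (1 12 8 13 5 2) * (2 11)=(0 13 5 11 2 1 12 8 6 14)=[13, 12, 1, 3, 4, 11, 14, 7, 6, 9, 10, 2, 8, 5, 0]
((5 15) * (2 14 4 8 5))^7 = (2 14 4 8 5 15)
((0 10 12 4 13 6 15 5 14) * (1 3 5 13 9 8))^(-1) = (0 14 5 3 1 8 9 4 12 10)(6 13 15)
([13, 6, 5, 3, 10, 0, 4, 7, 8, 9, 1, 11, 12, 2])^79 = (0 5 2 13)(1 10 4 6)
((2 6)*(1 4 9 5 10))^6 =(1 4 9 5 10)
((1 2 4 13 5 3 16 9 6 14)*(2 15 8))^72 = (16)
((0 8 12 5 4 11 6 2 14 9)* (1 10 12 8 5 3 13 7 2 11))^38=((0 5 4 1 10 12 3 13 7 2 14 9)(6 11))^38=(0 4 10 3 7 14)(1 12 13 2 9 5)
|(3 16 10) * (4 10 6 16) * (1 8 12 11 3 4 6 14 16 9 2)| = |(1 8 12 11 3 6 9 2)(4 10)(14 16)| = 8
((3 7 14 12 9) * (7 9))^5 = (3 9)(7 12 14)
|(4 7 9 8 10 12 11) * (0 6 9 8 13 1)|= 30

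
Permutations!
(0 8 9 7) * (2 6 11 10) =(0 8 9 7)(2 6 11 10) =[8, 1, 6, 3, 4, 5, 11, 0, 9, 7, 2, 10]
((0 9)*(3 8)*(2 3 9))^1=(0 2 3 8 9)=((0 2 3 8 9))^1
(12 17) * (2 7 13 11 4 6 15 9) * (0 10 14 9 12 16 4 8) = (0 10 14 9 2 7 13 11 8)(4 6 15 12 17 16) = [10, 1, 7, 3, 6, 5, 15, 13, 0, 2, 14, 8, 17, 11, 9, 12, 4, 16]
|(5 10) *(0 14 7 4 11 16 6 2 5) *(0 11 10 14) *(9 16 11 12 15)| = 11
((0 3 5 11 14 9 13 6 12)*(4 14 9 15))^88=(4 14 15)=((0 3 5 11 9 13 6 12)(4 14 15))^88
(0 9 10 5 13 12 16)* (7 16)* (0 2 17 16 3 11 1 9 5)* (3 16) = (0 5 13 12 7 16 2 17 3 11 1 9 10) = [5, 9, 17, 11, 4, 13, 6, 16, 8, 10, 0, 1, 7, 12, 14, 15, 2, 3]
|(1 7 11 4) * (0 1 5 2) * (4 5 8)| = |(0 1 7 11 5 2)(4 8)| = 6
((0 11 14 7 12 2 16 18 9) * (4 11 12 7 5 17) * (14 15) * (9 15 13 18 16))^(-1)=((0 12 2 9)(4 11 13 18 15 14 5 17))^(-1)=(0 9 2 12)(4 17 5 14 15 18 13 11)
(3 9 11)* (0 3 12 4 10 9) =(0 3)(4 10 9 11 12) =[3, 1, 2, 0, 10, 5, 6, 7, 8, 11, 9, 12, 4]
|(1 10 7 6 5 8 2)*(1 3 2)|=6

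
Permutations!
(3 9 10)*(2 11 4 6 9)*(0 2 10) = [2, 1, 11, 10, 6, 5, 9, 7, 8, 0, 3, 4] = (0 2 11 4 6 9)(3 10)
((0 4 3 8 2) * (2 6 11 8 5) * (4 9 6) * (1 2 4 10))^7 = ((0 9 6 11 8 10 1 2)(3 5 4))^7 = (0 2 1 10 8 11 6 9)(3 5 4)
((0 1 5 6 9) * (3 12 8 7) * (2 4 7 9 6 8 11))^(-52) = ((0 1 5 8 9)(2 4 7 3 12 11))^(-52) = (0 8 1 9 5)(2 7 12)(3 11 4)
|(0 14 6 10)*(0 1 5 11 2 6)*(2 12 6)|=6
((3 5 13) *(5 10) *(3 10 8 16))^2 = (3 16 8)(5 10 13)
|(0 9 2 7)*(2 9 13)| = 4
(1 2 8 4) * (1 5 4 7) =(1 2 8 7)(4 5) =[0, 2, 8, 3, 5, 4, 6, 1, 7]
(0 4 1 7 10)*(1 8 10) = (0 4 8 10)(1 7) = [4, 7, 2, 3, 8, 5, 6, 1, 10, 9, 0]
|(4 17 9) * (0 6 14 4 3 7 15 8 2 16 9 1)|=|(0 6 14 4 17 1)(2 16 9 3 7 15 8)|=42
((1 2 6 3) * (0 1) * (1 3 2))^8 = (6)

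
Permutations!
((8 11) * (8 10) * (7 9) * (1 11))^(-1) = (1 8 10 11)(7 9) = ((1 11 10 8)(7 9))^(-1)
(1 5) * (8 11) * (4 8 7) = (1 5)(4 8 11 7) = [0, 5, 2, 3, 8, 1, 6, 4, 11, 9, 10, 7]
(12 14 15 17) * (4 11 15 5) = (4 11 15 17 12 14 5) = [0, 1, 2, 3, 11, 4, 6, 7, 8, 9, 10, 15, 14, 13, 5, 17, 16, 12]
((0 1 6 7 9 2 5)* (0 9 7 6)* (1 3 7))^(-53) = ((0 3 7 1)(2 5 9))^(-53) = (0 1 7 3)(2 5 9)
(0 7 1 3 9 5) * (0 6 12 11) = (0 7 1 3 9 5 6 12 11) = [7, 3, 2, 9, 4, 6, 12, 1, 8, 5, 10, 0, 11]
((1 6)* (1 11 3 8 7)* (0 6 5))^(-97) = ((0 6 11 3 8 7 1 5))^(-97) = (0 5 1 7 8 3 11 6)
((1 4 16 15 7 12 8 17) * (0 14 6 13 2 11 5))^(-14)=((0 14 6 13 2 11 5)(1 4 16 15 7 12 8 17))^(-14)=(1 16 7 8)(4 15 12 17)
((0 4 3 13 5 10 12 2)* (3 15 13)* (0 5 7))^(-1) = ((0 4 15 13 7)(2 5 10 12))^(-1) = (0 7 13 15 4)(2 12 10 5)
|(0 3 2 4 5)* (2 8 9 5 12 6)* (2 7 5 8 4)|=14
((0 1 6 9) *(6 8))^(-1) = ((0 1 8 6 9))^(-1) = (0 9 6 8 1)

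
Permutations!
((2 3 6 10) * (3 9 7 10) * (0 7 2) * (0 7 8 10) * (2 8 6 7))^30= ((0 6 3 7)(2 9 8 10))^30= (0 3)(2 8)(6 7)(9 10)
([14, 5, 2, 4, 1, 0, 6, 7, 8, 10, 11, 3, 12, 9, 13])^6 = [3, 10, 2, 13, 9, 11, 6, 7, 8, 5, 0, 14, 12, 1, 4]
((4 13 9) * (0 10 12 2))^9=(13)(0 10 12 2)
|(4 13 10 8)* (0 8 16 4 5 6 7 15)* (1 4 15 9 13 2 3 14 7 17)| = |(0 8 5 6 17 1 4 2 3 14 7 9 13 10 16 15)| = 16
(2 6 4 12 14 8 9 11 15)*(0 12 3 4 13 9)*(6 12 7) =[7, 1, 12, 4, 3, 5, 13, 6, 0, 11, 10, 15, 14, 9, 8, 2] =(0 7 6 13 9 11 15 2 12 14 8)(3 4)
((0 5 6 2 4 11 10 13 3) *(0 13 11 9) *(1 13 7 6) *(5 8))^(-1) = (0 9 4 2 6 7 3 13 1 5 8)(10 11)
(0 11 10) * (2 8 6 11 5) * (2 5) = [2, 1, 8, 3, 4, 5, 11, 7, 6, 9, 0, 10] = (0 2 8 6 11 10)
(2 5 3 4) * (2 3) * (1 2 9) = (1 2 5 9)(3 4) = [0, 2, 5, 4, 3, 9, 6, 7, 8, 1]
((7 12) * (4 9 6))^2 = ((4 9 6)(7 12))^2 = (12)(4 6 9)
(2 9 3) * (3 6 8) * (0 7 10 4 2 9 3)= [7, 1, 3, 9, 2, 5, 8, 10, 0, 6, 4]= (0 7 10 4 2 3 9 6 8)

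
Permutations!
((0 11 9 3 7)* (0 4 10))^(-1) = (0 10 4 7 3 9 11)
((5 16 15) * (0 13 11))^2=((0 13 11)(5 16 15))^2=(0 11 13)(5 15 16)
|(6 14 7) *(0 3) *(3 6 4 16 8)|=|(0 6 14 7 4 16 8 3)|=8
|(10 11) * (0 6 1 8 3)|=|(0 6 1 8 3)(10 11)|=10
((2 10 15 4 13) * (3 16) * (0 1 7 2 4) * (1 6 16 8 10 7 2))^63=((0 6 16 3 8 10 15)(1 2 7)(4 13))^63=(16)(4 13)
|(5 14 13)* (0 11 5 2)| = 6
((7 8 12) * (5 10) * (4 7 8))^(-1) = (4 7)(5 10)(8 12)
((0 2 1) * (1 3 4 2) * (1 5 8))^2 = ((0 5 8 1)(2 3 4))^2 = (0 8)(1 5)(2 4 3)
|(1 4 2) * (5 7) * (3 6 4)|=10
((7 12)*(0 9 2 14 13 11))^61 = ((0 9 2 14 13 11)(7 12))^61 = (0 9 2 14 13 11)(7 12)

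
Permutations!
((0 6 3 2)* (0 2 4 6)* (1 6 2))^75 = (6)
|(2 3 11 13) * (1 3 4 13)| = |(1 3 11)(2 4 13)| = 3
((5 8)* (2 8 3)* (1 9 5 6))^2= ((1 9 5 3 2 8 6))^2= (1 5 2 6 9 3 8)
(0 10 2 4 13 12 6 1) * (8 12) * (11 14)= (0 10 2 4 13 8 12 6 1)(11 14)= [10, 0, 4, 3, 13, 5, 1, 7, 12, 9, 2, 14, 6, 8, 11]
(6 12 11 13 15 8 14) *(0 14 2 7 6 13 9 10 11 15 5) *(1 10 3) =(0 14 13 5)(1 10 11 9 3)(2 7 6 12 15 8) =[14, 10, 7, 1, 4, 0, 12, 6, 2, 3, 11, 9, 15, 5, 13, 8]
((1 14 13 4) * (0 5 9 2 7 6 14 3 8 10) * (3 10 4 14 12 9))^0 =(14)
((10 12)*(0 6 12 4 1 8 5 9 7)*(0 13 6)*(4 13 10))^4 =(1 7 12 5 13)(4 9 6 8 10)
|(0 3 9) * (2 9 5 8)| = |(0 3 5 8 2 9)| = 6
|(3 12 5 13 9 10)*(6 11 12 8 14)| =|(3 8 14 6 11 12 5 13 9 10)| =10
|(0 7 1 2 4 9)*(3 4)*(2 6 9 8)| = |(0 7 1 6 9)(2 3 4 8)| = 20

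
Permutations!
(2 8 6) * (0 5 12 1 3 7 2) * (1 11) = [5, 3, 8, 7, 4, 12, 0, 2, 6, 9, 10, 1, 11] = (0 5 12 11 1 3 7 2 8 6)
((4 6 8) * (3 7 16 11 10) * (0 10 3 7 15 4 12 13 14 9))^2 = ((0 10 7 16 11 3 15 4 6 8 12 13 14 9))^2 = (0 7 11 15 6 12 14)(3 4 8 13 9 10 16)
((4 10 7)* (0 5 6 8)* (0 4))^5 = ((0 5 6 8 4 10 7))^5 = (0 10 8 5 7 4 6)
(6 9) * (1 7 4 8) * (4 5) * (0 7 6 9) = (9)(0 7 5 4 8 1 6) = [7, 6, 2, 3, 8, 4, 0, 5, 1, 9]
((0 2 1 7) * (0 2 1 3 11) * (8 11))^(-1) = ((0 1 7 2 3 8 11))^(-1) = (0 11 8 3 2 7 1)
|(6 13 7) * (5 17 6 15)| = |(5 17 6 13 7 15)| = 6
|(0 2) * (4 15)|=2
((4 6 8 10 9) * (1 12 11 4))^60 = (1 6)(4 9)(8 12)(10 11)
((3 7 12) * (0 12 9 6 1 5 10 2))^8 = ((0 12 3 7 9 6 1 5 10 2))^8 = (0 10 1 9 3)(2 5 6 7 12)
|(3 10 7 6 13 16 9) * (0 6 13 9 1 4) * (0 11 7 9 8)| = |(0 6 8)(1 4 11 7 13 16)(3 10 9)| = 6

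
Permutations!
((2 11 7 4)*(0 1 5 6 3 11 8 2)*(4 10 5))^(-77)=(0 1 4)(2 8)(3 11 7 10 5 6)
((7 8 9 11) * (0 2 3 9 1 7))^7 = (0 3 11 2 9)(1 7 8)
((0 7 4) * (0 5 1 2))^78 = (7)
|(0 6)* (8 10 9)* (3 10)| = 4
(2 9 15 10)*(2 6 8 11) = [0, 1, 9, 3, 4, 5, 8, 7, 11, 15, 6, 2, 12, 13, 14, 10] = (2 9 15 10 6 8 11)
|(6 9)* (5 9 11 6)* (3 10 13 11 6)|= 4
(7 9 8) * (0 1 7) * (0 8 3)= (0 1 7 9 3)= [1, 7, 2, 0, 4, 5, 6, 9, 8, 3]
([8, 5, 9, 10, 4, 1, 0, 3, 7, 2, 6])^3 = [3, 5, 9, 0, 4, 1, 7, 6, 10, 2, 8]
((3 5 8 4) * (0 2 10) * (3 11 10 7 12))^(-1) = ((0 2 7 12 3 5 8 4 11 10))^(-1) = (0 10 11 4 8 5 3 12 7 2)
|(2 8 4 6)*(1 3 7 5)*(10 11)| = |(1 3 7 5)(2 8 4 6)(10 11)| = 4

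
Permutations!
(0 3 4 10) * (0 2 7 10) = (0 3 4)(2 7 10) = [3, 1, 7, 4, 0, 5, 6, 10, 8, 9, 2]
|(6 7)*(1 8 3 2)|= 4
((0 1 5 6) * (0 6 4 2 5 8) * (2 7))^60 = (8)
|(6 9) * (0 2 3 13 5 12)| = 6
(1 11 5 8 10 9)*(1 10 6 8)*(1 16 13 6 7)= (1 11 5 16 13 6 8 7)(9 10)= [0, 11, 2, 3, 4, 16, 8, 1, 7, 10, 9, 5, 12, 6, 14, 15, 13]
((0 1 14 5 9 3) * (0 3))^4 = ((0 1 14 5 9))^4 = (0 9 5 14 1)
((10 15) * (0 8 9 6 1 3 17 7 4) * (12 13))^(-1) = ((0 8 9 6 1 3 17 7 4)(10 15)(12 13))^(-1) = (0 4 7 17 3 1 6 9 8)(10 15)(12 13)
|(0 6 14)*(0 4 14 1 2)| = |(0 6 1 2)(4 14)| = 4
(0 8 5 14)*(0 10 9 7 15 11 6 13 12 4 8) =(4 8 5 14 10 9 7 15 11 6 13 12) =[0, 1, 2, 3, 8, 14, 13, 15, 5, 7, 9, 6, 4, 12, 10, 11]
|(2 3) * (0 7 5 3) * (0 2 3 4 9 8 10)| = |(0 7 5 4 9 8 10)| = 7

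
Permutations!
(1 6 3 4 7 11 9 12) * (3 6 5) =(1 5 3 4 7 11 9 12) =[0, 5, 2, 4, 7, 3, 6, 11, 8, 12, 10, 9, 1]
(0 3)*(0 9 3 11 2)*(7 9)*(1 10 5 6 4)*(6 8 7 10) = [11, 6, 0, 10, 1, 8, 4, 9, 7, 3, 5, 2] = (0 11 2)(1 6 4)(3 10 5 8 7 9)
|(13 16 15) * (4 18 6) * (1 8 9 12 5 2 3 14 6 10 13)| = 15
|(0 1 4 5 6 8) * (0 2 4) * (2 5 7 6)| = |(0 1)(2 4 7 6 8 5)| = 6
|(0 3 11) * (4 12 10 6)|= 12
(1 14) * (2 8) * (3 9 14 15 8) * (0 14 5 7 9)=(0 14 1 15 8 2 3)(5 7 9)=[14, 15, 3, 0, 4, 7, 6, 9, 2, 5, 10, 11, 12, 13, 1, 8]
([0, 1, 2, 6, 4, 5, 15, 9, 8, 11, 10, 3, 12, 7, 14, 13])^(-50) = [0, 1, 2, 11, 4, 5, 3, 13, 8, 7, 10, 9, 12, 15, 14, 6]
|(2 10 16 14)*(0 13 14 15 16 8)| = 6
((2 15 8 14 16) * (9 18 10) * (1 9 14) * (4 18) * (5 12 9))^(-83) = (1 5 12 9 4 18 10 14 16 2 15 8)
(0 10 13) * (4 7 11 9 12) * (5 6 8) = (0 10 13)(4 7 11 9 12)(5 6 8) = [10, 1, 2, 3, 7, 6, 8, 11, 5, 12, 13, 9, 4, 0]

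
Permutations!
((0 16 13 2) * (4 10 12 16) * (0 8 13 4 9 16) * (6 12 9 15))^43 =(0 12 6 15)(2 8 13)(4 16 9 10)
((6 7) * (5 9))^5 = (5 9)(6 7)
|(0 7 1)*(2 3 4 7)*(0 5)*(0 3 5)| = |(0 2 5 3 4 7 1)| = 7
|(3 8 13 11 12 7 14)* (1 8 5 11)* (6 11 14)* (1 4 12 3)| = |(1 8 13 4 12 7 6 11 3 5 14)| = 11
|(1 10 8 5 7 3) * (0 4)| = 6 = |(0 4)(1 10 8 5 7 3)|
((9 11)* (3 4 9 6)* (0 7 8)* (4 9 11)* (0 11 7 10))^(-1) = ((0 10)(3 9 4 7 8 11 6))^(-1) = (0 10)(3 6 11 8 7 4 9)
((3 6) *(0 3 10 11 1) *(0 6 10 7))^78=(0 3 10 11 1 6 7)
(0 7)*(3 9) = (0 7)(3 9) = [7, 1, 2, 9, 4, 5, 6, 0, 8, 3]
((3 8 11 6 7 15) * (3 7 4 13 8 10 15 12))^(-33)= ((3 10 15 7 12)(4 13 8 11 6))^(-33)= (3 15 12 10 7)(4 8 6 13 11)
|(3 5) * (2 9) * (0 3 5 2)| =4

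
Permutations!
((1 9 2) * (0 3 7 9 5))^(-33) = (0 7 2 5 3 9 1)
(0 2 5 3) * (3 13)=(0 2 5 13 3)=[2, 1, 5, 0, 4, 13, 6, 7, 8, 9, 10, 11, 12, 3]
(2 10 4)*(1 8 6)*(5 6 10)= (1 8 10 4 2 5 6)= [0, 8, 5, 3, 2, 6, 1, 7, 10, 9, 4]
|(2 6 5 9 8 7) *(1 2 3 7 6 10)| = 12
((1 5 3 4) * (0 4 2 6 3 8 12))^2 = (0 1 8)(2 3 6)(4 5 12) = ((0 4 1 5 8 12)(2 6 3))^2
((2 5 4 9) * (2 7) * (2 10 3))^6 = (2 3 10 7 9 4 5)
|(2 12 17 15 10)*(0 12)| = 6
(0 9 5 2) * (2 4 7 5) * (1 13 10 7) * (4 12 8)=(0 9 2)(1 13 10 7 5 12 8 4)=[9, 13, 0, 3, 1, 12, 6, 5, 4, 2, 7, 11, 8, 10]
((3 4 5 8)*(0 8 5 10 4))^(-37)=(0 3 8)(4 10)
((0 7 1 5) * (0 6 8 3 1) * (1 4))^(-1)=((0 7)(1 5 6 8 3 4))^(-1)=(0 7)(1 4 3 8 6 5)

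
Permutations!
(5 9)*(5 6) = (5 9 6) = [0, 1, 2, 3, 4, 9, 5, 7, 8, 6]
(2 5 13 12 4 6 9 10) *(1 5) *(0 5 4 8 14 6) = (0 5 13 12 8 14 6 9 10 2 1 4) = [5, 4, 1, 3, 0, 13, 9, 7, 14, 10, 2, 11, 8, 12, 6]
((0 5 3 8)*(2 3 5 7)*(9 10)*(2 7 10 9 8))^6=((0 10 8)(2 3))^6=(10)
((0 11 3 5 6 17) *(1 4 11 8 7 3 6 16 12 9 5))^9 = ((0 8 7 3 1 4 11 6 17)(5 16 12 9))^9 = (17)(5 16 12 9)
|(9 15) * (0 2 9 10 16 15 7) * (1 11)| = |(0 2 9 7)(1 11)(10 16 15)| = 12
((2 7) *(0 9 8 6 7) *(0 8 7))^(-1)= ((0 9 7 2 8 6))^(-1)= (0 6 8 2 7 9)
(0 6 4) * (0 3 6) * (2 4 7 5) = (2 4 3 6 7 5) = [0, 1, 4, 6, 3, 2, 7, 5]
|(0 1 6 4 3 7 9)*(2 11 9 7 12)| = 9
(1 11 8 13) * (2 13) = [0, 11, 13, 3, 4, 5, 6, 7, 2, 9, 10, 8, 12, 1] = (1 11 8 2 13)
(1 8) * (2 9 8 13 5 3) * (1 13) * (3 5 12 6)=(2 9 8 13 12 6 3)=[0, 1, 9, 2, 4, 5, 3, 7, 13, 8, 10, 11, 6, 12]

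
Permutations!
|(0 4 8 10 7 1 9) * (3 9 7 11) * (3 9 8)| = |(0 4 3 8 10 11 9)(1 7)| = 14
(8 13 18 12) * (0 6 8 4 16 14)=(0 6 8 13 18 12 4 16 14)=[6, 1, 2, 3, 16, 5, 8, 7, 13, 9, 10, 11, 4, 18, 0, 15, 14, 17, 12]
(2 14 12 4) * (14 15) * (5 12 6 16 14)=(2 15 5 12 4)(6 16 14)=[0, 1, 15, 3, 2, 12, 16, 7, 8, 9, 10, 11, 4, 13, 6, 5, 14]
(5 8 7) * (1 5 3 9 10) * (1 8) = (1 5)(3 9 10 8 7) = [0, 5, 2, 9, 4, 1, 6, 3, 7, 10, 8]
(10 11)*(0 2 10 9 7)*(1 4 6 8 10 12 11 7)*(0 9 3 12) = (0 2)(1 4 6 8 10 7 9)(3 12 11) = [2, 4, 0, 12, 6, 5, 8, 9, 10, 1, 7, 3, 11]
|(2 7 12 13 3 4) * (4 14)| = |(2 7 12 13 3 14 4)| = 7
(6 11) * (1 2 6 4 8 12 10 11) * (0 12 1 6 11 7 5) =(0 12 10 7 5)(1 2 11 4 8) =[12, 2, 11, 3, 8, 0, 6, 5, 1, 9, 7, 4, 10]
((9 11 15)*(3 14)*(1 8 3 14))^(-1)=((1 8 3)(9 11 15))^(-1)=(1 3 8)(9 15 11)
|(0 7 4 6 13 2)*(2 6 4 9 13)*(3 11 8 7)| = 9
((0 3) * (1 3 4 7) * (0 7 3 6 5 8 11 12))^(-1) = (0 12 11 8 5 6 1 7 3 4)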